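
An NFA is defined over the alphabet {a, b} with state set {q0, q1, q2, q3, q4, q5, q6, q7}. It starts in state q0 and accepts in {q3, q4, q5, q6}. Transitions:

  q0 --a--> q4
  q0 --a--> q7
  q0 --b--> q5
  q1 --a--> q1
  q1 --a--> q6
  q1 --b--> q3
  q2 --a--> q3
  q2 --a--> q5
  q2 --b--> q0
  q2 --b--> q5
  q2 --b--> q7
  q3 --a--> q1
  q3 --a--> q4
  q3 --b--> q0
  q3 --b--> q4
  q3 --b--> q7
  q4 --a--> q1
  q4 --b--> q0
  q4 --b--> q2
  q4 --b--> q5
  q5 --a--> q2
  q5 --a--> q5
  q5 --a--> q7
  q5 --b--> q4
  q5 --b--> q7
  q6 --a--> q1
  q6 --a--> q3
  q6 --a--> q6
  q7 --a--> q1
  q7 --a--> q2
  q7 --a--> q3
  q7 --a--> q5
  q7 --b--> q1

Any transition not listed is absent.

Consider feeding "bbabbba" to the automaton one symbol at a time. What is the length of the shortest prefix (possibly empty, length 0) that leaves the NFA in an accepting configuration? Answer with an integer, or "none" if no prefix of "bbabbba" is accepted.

1

Start in {q0}.
Read 'b': q0→{q5}; now {q5}.
None of the earlier sets intersect F, but {q5} does.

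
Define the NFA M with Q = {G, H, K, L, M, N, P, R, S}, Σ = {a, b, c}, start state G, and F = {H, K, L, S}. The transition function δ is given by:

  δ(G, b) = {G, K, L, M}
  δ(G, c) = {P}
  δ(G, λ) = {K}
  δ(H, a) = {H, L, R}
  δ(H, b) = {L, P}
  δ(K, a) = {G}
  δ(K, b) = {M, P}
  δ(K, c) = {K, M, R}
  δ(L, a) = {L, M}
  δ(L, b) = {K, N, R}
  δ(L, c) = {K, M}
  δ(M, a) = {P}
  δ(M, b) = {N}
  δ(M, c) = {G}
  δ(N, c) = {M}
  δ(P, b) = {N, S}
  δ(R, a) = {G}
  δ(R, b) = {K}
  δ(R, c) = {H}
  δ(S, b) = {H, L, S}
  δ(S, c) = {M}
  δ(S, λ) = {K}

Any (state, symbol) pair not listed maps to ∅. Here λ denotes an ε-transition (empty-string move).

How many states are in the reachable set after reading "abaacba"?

5

Start: ε-closure({G}) = {G, K}.
Read 'a': {G, K} → {G, K}.
Read 'b': {G, K} → {G, K, L, M, P}.
Read 'a': {G, K, L, M, P} → {G, K, L, M, P}.
Read 'a': {G, K, L, M, P} → {G, K, L, M, P}.
Read 'c': {G, K, L, M, P} → {G, K, M, P, R}.
Read 'b': {G, K, M, P, R} → {G, K, L, M, N, P, S}.
Read 'a': {G, K, L, M, N, P, S} → {G, K, L, M, P}.
That set has 5 states.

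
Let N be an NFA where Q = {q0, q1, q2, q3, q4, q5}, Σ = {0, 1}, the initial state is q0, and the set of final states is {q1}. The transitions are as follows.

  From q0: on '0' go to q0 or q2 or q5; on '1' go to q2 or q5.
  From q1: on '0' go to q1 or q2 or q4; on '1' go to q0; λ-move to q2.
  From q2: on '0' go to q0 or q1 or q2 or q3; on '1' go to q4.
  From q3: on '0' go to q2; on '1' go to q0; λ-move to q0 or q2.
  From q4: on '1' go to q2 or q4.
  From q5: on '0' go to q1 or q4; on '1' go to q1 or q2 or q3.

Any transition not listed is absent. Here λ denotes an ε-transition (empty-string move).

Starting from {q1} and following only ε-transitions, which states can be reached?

{q1, q2}

Begin with {q1}.
ε-move q1 → q2; add q2.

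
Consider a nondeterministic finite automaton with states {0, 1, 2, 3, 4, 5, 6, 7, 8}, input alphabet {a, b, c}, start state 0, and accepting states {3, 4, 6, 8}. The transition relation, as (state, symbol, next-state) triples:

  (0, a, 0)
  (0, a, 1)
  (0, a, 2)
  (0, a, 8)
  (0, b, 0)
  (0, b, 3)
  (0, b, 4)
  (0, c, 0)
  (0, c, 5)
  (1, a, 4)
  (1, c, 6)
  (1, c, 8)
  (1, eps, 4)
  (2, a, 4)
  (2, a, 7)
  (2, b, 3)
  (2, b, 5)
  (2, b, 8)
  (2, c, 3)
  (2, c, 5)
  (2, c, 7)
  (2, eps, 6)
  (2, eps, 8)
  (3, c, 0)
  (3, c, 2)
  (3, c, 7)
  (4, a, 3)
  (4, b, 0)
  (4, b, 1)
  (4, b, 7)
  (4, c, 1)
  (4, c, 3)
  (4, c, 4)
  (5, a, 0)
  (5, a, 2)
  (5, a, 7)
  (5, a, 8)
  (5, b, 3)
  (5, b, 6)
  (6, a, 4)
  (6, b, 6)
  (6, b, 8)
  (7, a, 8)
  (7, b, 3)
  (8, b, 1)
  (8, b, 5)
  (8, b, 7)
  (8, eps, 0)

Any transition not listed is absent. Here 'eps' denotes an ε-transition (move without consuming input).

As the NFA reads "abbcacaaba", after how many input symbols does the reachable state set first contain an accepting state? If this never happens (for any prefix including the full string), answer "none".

Start in {0}.
Read 'a': 0→{0, 1, 2, 8}; union {0, 1, 2, 8}; ε-closure = {0, 1, 2, 4, 6, 8}.
None of the earlier sets intersect F, but {0, 1, 2, 4, 6, 8} does.

1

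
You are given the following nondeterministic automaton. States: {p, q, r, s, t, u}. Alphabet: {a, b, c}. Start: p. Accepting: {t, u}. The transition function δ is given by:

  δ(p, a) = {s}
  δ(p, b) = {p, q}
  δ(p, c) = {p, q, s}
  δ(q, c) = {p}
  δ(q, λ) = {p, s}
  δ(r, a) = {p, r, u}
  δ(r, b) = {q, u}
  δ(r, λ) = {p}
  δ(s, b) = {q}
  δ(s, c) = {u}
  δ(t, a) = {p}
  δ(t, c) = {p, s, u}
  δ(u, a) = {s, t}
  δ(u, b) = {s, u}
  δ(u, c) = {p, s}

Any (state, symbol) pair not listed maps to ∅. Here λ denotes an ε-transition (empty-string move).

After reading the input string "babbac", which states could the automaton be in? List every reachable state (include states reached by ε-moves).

Start in {p}.
Read 'b': {p} → {p, q, s}.
Read 'a': {p, q, s} → {s}.
Read 'b': {s} → {p, q, s}.
Read 'b': {p, q, s} → {p, q, s}.
Read 'a': {p, q, s} → {s}.
Read 'c': {s} → {u}.

{u}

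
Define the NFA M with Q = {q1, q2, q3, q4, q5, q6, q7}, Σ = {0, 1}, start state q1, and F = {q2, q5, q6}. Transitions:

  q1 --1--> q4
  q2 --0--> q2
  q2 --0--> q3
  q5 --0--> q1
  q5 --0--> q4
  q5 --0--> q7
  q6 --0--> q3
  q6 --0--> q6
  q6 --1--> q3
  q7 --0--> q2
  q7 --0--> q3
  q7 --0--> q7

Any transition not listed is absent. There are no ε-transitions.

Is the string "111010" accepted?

Start in {q1}.
Read '1': q1→{q4}; now {q4}.
Read '1': q4→∅; now ∅.
The set is empty and remains empty for the remaining 4 symbols.
The final set ∅ contains no accepting state.

No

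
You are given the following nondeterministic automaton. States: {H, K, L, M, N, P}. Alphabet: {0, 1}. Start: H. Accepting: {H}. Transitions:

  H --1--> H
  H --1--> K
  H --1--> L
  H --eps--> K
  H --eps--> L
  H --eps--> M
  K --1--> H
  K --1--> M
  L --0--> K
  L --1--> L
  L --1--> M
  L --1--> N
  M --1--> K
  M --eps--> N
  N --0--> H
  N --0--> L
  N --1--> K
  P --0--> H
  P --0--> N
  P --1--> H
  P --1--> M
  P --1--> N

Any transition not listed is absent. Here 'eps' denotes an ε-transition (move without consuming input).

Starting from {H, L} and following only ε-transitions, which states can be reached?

{H, K, L, M, N}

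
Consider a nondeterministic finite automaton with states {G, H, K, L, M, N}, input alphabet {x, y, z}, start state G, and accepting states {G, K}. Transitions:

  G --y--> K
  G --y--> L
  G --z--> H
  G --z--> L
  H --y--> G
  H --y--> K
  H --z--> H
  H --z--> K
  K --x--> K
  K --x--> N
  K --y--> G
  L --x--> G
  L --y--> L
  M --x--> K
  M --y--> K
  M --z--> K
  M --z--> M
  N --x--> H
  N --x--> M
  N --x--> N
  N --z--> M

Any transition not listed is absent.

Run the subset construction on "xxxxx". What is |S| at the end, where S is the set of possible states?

0

Start in {G}.
Read 'x': G→∅; now ∅.
The set is empty and remains empty for the remaining 4 symbols.
That set has 0 states.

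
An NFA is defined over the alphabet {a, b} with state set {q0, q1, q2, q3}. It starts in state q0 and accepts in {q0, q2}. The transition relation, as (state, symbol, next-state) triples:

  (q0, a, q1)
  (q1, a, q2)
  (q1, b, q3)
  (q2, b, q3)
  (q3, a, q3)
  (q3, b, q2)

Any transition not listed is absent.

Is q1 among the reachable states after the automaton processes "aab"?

Start in {q0}.
Read 'a': {q0} → {q1}.
Read 'a': {q1} → {q2}.
Read 'b': {q2} → {q3}.
State q1 is not in {q3}.

No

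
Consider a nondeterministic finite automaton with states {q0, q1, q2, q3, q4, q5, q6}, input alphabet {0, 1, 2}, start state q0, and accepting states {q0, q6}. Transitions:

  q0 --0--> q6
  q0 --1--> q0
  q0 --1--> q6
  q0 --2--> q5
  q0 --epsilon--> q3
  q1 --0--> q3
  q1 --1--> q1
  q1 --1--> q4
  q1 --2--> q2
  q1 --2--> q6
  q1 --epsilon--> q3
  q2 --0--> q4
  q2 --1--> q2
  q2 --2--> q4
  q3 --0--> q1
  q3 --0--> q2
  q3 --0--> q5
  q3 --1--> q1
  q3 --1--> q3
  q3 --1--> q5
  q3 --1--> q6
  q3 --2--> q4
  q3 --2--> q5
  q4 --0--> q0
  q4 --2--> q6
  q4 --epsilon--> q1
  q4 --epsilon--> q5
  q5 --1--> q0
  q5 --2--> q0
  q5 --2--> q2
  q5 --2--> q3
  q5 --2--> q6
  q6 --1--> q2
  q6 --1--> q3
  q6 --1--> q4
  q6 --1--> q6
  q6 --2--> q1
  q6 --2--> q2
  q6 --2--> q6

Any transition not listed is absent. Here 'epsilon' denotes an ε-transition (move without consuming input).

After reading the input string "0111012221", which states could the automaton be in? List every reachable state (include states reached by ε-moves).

Start: ε-closure({q0}) = {q0, q3}.
Read '0': {q0, q3} → {q1, q2, q3, q5, q6}.
Read '1': {q1, q2, q3, q5, q6} → {q0, q1, q2, q3, q4, q5, q6}.
Read '1': {q0, q1, q2, q3, q4, q5, q6} → {q0, q1, q2, q3, q4, q5, q6}.
Read '1': {q0, q1, q2, q3, q4, q5, q6} → {q0, q1, q2, q3, q4, q5, q6}.
Read '0': {q0, q1, q2, q3, q4, q5, q6} → {q0, q1, q2, q3, q4, q5, q6}.
Read '1': {q0, q1, q2, q3, q4, q5, q6} → {q0, q1, q2, q3, q4, q5, q6}.
Read '2': {q0, q1, q2, q3, q4, q5, q6} → {q0, q1, q2, q3, q4, q5, q6}.
Read '2': {q0, q1, q2, q3, q4, q5, q6} → {q0, q1, q2, q3, q4, q5, q6}.
Read '2': {q0, q1, q2, q3, q4, q5, q6} → {q0, q1, q2, q3, q4, q5, q6}.
Read '1': {q0, q1, q2, q3, q4, q5, q6} → {q0, q1, q2, q3, q4, q5, q6}.

{q0, q1, q2, q3, q4, q5, q6}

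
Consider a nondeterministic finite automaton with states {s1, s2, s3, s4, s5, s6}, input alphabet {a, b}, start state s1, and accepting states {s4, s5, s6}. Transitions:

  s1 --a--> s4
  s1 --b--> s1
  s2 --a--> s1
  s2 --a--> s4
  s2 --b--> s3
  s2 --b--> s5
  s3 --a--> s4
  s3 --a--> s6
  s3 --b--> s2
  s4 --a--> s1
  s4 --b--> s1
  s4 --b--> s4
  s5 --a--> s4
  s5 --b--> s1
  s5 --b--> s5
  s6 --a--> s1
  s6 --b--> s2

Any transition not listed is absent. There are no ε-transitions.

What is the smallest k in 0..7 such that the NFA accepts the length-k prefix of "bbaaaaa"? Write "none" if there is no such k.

3

Start in {s1}.
Read 'b': s1→{s1}; now {s1}.
Read 'b': s1→{s1}; now {s1}.
Read 'a': s1→{s4}; now {s4}.
None of the earlier sets intersect F, but {s4} does.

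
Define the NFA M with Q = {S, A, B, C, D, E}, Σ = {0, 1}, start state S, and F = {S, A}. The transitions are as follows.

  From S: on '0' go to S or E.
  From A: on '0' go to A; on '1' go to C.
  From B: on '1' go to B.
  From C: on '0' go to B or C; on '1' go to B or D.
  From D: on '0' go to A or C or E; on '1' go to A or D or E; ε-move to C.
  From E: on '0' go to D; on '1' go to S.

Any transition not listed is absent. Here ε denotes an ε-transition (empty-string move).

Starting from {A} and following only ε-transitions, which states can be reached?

Begin with {A}.
No ε-moves leave this set, so the closure equals the set itself.

{A}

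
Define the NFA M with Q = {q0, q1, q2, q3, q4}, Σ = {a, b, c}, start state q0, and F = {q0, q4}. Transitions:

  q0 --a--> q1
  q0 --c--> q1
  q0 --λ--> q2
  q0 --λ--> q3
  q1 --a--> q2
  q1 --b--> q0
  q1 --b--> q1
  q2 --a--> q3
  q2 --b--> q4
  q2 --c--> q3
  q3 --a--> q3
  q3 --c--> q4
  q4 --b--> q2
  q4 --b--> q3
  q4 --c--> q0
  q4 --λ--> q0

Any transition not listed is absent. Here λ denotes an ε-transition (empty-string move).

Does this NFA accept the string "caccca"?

Start: ε-closure({q0}) = {q0, q2, q3}.
Read 'c': {q0, q2, q3} → {q0, q1, q2, q3, q4}.
Read 'a': {q0, q1, q2, q3, q4} → {q1, q2, q3}.
Read 'c': {q1, q2, q3} → {q0, q2, q3, q4}.
Read 'c': {q0, q2, q3, q4} → {q0, q1, q2, q3, q4}.
Read 'c': {q0, q1, q2, q3, q4} → {q0, q1, q2, q3, q4}.
Read 'a': {q0, q1, q2, q3, q4} → {q1, q2, q3}.
The final set {q1, q2, q3} contains no accepting state.

No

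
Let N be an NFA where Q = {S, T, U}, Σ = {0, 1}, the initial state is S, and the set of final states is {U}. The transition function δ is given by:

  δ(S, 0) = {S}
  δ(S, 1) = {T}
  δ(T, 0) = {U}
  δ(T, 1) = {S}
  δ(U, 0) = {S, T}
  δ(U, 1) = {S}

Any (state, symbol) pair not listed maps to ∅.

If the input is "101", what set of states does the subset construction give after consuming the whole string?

Start in {S}.
Read '1': {S} → {T}.
Read '0': {T} → {U}.
Read '1': {U} → {S}.

{S}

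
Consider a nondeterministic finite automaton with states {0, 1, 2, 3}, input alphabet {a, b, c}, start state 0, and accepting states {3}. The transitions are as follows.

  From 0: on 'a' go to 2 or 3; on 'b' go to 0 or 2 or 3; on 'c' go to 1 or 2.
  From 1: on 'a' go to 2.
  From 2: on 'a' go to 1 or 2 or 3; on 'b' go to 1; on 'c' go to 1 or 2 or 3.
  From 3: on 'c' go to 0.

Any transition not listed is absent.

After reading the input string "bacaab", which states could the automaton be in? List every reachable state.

{1}

Start in {0}.
Read 'b': {0} → {0, 2, 3}.
Read 'a': {0, 2, 3} → {1, 2, 3}.
Read 'c': {1, 2, 3} → {0, 1, 2, 3}.
Read 'a': {0, 1, 2, 3} → {1, 2, 3}.
Read 'a': {1, 2, 3} → {1, 2, 3}.
Read 'b': {1, 2, 3} → {1}.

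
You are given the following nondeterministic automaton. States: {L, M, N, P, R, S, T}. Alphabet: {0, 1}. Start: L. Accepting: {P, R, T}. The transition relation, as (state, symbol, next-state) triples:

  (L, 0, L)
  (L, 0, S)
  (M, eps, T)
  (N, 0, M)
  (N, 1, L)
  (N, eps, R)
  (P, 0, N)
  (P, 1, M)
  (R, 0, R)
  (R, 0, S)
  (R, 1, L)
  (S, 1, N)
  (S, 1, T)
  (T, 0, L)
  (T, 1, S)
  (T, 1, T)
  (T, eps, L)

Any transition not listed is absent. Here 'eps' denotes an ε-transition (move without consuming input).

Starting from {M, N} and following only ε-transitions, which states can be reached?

Begin with {M, N}.
ε-move M → T; add T.
ε-move T → L; add L.
ε-move N → R; add R.

{L, M, N, R, T}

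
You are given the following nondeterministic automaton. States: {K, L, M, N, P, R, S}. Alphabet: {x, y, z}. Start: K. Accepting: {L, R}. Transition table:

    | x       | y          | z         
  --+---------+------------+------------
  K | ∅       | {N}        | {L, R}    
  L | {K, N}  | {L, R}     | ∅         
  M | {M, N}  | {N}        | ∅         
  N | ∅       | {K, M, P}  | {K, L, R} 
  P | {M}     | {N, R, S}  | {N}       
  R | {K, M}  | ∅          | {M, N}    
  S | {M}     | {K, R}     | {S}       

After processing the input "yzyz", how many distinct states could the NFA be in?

Start in {K}.
Read 'y': {K} → {N}.
Read 'z': {N} → {K, L, R}.
Read 'y': {K, L, R} → {L, N, R}.
Read 'z': {L, N, R} → {K, L, M, N, R}.
That set has 5 states.

5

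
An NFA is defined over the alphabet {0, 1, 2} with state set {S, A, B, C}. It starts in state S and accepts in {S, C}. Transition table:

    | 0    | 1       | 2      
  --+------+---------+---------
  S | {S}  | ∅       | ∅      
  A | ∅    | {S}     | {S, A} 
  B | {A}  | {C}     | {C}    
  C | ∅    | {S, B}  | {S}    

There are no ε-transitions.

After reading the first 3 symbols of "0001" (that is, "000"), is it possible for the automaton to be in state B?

No

Start in {S}.
Read '0': {S} → {S}.
Read '0': {S} → {S}.
Read '0': {S} → {S}.
State B is not in {S}.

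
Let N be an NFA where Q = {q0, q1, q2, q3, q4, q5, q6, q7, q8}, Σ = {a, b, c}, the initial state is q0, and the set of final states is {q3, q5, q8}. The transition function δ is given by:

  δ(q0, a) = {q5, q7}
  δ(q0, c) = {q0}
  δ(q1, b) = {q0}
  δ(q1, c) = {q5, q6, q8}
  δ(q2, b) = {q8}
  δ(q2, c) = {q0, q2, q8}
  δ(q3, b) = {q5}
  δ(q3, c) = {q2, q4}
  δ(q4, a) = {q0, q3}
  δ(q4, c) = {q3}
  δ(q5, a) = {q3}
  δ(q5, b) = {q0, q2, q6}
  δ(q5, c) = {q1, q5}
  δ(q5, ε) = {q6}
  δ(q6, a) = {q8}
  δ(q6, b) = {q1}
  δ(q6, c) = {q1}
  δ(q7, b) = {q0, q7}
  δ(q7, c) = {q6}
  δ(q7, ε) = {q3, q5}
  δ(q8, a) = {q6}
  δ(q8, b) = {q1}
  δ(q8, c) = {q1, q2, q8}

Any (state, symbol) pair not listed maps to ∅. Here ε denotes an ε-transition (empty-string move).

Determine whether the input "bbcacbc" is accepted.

Start in {q0}.
Read 'b': {q0} → ∅.
The set is empty and remains empty for the remaining 6 symbols.
The final set ∅ contains no accepting state.

No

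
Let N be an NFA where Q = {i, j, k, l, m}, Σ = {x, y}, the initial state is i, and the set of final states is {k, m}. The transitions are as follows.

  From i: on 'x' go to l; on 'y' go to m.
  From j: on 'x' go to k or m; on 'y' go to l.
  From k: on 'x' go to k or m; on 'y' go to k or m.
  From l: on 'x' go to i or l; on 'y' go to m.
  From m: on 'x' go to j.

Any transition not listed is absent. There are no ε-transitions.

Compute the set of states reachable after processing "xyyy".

∅

Start in {i}.
Read 'x': {i} → {l}.
Read 'y': {l} → {m}.
Read 'y': {m} → ∅.
The set is empty and remains empty for the remaining 1 symbol.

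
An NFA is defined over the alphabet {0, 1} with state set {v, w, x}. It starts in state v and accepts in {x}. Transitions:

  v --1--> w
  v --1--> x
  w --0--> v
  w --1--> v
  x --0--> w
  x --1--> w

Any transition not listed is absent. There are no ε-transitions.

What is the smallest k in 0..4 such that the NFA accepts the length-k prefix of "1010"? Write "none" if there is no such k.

1

Start in {v}.
Read '1': {v} → {w, x}.
None of the earlier sets intersect F, but {w, x} does.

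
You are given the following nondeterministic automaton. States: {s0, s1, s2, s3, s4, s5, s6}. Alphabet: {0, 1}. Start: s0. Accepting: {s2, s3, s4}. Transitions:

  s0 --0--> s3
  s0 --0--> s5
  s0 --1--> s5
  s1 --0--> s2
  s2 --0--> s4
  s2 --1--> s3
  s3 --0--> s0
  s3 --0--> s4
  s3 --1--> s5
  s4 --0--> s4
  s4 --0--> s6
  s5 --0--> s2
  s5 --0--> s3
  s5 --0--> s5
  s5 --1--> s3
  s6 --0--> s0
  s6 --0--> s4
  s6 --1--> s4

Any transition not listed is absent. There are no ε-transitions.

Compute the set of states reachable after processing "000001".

Start in {s0}.
Read '0': s0→{s3, s5}; now {s3, s5}.
Read '0': s3→{s0, s4}, s5→{s2, s3, s5}; now {s0, s2, s3, s4, s5}.
Read '0': s0→{s3, s5}, s2→{s4}, s3→{s0, s4}, s4→{s4, s6}, s5→{s2, s3, s5}; now {s0, s2, s3, s4, s5, s6}.
Read '0': s0→{s3, s5}, s2→{s4}, s3→{s0, s4}, s4→{s4, s6}, s5→{s2, s3, s5}, s6→{s0, s4}; now {s0, s2, s3, s4, s5, s6}.
Read '0': s0→{s3, s5}, s2→{s4}, s3→{s0, s4}, s4→{s4, s6}, s5→{s2, s3, s5}, s6→{s0, s4}; now {s0, s2, s3, s4, s5, s6}.
Read '1': s0→{s5}, s2→{s3}, s3→{s5}, s4→∅, s5→{s3}, s6→{s4}; now {s3, s4, s5}.

{s3, s4, s5}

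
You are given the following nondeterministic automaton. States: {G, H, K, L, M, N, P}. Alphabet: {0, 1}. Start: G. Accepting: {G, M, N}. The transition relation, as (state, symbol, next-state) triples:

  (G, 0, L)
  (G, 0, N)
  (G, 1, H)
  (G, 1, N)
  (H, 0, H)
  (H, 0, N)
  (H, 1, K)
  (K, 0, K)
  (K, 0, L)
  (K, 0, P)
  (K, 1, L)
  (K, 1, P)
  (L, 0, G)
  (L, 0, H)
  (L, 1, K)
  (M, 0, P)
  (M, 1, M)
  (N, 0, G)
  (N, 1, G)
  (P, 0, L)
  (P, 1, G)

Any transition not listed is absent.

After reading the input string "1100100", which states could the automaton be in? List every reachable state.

{G, H, K, L, N, P}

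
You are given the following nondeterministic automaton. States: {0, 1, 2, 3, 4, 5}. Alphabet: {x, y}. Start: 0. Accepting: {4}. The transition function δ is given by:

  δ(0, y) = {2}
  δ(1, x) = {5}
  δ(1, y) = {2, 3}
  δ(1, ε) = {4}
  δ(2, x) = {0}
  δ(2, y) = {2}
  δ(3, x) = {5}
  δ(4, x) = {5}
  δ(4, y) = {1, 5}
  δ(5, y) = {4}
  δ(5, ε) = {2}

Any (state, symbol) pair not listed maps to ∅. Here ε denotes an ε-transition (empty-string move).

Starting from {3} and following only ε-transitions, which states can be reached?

{3}

Begin with {3}.
No ε-moves leave this set, so the closure equals the set itself.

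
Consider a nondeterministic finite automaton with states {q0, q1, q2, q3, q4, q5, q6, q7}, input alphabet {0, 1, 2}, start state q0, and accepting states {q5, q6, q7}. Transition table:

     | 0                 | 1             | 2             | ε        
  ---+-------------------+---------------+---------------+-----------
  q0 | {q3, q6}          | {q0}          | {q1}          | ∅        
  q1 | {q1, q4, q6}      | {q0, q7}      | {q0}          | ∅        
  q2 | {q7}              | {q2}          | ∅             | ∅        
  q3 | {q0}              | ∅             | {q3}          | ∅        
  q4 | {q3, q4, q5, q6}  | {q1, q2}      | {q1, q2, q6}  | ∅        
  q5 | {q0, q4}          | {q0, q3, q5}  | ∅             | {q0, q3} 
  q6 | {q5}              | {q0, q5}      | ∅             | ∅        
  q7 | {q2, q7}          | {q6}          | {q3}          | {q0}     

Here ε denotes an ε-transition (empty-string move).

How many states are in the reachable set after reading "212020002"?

5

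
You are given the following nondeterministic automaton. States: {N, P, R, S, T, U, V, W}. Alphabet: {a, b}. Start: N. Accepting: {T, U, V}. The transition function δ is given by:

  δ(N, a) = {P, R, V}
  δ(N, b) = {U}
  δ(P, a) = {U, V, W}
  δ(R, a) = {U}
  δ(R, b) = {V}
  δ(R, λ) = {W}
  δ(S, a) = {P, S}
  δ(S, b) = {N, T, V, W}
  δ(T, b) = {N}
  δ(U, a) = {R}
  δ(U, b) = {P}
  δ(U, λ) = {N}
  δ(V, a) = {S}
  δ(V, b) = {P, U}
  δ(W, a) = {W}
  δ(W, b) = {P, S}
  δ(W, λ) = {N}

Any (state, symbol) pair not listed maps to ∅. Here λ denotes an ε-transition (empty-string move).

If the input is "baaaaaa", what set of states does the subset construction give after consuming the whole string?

{N, P, R, S, U, V, W}

Start in {N}.
Read 'b': N→{U}; union {U}; ε-closure = {N, U}.
Read 'a': N→{P, R, V}, U→{R}; union {P, R, V}; ε-closure = {N, P, R, V, W}.
Read 'a': N→{P, R, V}, P→{U, V, W}, R→{U}, V→{S}, W→{W}; union {P, R, S, U, V, W}; ε-closure = {N, P, R, S, U, V, W}.
Read 'a': N→{P, R, V}, P→{U, V, W}, R→{U}, S→{P, S}, U→{R}, V→{S}, W→{W}; union {P, R, S, U, V, W}; ε-closure = {N, P, R, S, U, V, W}.
Read 'a': N→{P, R, V}, P→{U, V, W}, R→{U}, S→{P, S}, U→{R}, V→{S}, W→{W}; union {P, R, S, U, V, W}; ε-closure = {N, P, R, S, U, V, W}.
Read 'a': N→{P, R, V}, P→{U, V, W}, R→{U}, S→{P, S}, U→{R}, V→{S}, W→{W}; union {P, R, S, U, V, W}; ε-closure = {N, P, R, S, U, V, W}.
Read 'a': N→{P, R, V}, P→{U, V, W}, R→{U}, S→{P, S}, U→{R}, V→{S}, W→{W}; union {P, R, S, U, V, W}; ε-closure = {N, P, R, S, U, V, W}.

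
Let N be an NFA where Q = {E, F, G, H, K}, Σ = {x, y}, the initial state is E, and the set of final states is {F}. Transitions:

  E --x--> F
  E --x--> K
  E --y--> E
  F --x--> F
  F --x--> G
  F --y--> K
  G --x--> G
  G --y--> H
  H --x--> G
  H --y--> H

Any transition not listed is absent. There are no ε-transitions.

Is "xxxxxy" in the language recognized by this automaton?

No

Start in {E}.
Read 'x': E→{F, K}; now {F, K}.
Read 'x': F→{F, G}, K→∅; now {F, G}.
Read 'x': F→{F, G}, G→{G}; now {F, G}.
Read 'x': F→{F, G}, G→{G}; now {F, G}.
Read 'x': F→{F, G}, G→{G}; now {F, G}.
Read 'y': F→{K}, G→{H}; now {H, K}.
The final set {H, K} contains no accepting state.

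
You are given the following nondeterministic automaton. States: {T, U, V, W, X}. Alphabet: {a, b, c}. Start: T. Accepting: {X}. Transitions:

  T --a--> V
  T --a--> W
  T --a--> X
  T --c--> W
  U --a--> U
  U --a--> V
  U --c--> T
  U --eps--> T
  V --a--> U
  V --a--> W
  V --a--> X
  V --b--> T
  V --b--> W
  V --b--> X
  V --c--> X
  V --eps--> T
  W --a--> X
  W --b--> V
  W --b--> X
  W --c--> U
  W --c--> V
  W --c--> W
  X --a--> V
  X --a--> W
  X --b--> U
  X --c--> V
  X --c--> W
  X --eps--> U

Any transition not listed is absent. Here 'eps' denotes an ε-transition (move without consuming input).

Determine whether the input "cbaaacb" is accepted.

Yes

Start in {T}.
Read 'c': T→{W}; now {W}.
Read 'b': W→{V, X}; union {V, X}; ε-closure = {T, U, V, X}.
Read 'a': T→{V, W, X}, U→{U, V}, V→{U, W, X}, X→{V, W}; union {U, V, W, X}; ε-closure = {T, U, V, W, X}.
Read 'a': T→{V, W, X}, U→{U, V}, V→{U, W, X}, W→{X}, X→{V, W}; union {U, V, W, X}; ε-closure = {T, U, V, W, X}.
Read 'a': T→{V, W, X}, U→{U, V}, V→{U, W, X}, W→{X}, X→{V, W}; union {U, V, W, X}; ε-closure = {T, U, V, W, X}.
Read 'c': T→{W}, U→{T}, V→{X}, W→{U, V, W}, X→{V, W}; now {T, U, V, W, X}.
Read 'b': T→∅, U→∅, V→{T, W, X}, W→{V, X}, X→{U}; now {T, U, V, W, X}.
The final set {T, U, V, W, X} contains the accepting state X.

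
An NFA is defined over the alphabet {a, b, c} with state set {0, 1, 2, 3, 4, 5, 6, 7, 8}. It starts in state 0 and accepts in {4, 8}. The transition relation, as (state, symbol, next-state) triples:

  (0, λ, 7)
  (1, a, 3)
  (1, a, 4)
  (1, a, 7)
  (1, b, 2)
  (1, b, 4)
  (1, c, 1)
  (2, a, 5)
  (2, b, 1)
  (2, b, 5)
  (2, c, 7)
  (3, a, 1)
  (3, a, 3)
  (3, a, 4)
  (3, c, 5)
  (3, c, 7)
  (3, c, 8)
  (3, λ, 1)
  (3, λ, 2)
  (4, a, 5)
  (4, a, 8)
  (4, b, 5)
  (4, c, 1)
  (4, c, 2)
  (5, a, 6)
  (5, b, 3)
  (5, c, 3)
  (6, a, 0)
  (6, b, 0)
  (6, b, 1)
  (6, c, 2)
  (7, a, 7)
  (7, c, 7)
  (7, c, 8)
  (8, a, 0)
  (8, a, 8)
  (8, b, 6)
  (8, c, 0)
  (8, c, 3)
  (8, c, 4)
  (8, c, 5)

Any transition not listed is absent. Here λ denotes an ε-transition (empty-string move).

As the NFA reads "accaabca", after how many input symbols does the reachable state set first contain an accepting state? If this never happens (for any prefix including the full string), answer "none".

Start: ε-closure({0}) = {0, 7}.
Read 'a': {0, 7} → {7}.
Read 'c': {7} → {7, 8}.
None of the earlier sets intersect F, but {7, 8} does.

2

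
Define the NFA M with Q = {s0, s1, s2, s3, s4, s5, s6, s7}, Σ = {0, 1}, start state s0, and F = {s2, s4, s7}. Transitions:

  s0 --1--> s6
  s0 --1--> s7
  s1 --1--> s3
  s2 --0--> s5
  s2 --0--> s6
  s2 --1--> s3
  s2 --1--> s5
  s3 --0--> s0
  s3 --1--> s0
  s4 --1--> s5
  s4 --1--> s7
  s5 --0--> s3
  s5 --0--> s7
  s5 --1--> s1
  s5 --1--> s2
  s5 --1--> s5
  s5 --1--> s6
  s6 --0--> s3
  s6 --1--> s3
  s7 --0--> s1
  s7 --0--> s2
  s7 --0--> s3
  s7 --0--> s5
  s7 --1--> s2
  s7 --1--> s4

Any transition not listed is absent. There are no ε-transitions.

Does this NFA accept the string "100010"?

Yes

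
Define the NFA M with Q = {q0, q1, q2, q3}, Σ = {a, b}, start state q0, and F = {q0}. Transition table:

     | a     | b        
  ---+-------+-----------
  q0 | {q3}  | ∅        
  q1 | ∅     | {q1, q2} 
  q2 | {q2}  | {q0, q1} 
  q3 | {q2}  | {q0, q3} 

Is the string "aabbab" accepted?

Yes

Start in {q0}.
Read 'a': {q0} → {q3}.
Read 'a': {q3} → {q2}.
Read 'b': {q2} → {q0, q1}.
Read 'b': {q0, q1} → {q1, q2}.
Read 'a': {q1, q2} → {q2}.
Read 'b': {q2} → {q0, q1}.
The final set {q0, q1} contains the accepting state q0.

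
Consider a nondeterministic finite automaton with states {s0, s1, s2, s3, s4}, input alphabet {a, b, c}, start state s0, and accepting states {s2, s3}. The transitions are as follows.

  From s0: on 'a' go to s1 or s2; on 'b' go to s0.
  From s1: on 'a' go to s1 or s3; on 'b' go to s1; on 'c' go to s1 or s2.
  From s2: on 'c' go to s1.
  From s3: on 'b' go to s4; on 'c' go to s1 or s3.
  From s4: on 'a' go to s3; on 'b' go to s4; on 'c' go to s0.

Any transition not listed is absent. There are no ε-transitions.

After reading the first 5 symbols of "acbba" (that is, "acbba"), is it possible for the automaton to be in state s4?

Start in {s0}.
Read 'a': s0→{s1, s2}; now {s1, s2}.
Read 'c': s1→{s1, s2}, s2→{s1}; now {s1, s2}.
Read 'b': s1→{s1}, s2→∅; now {s1}.
Read 'b': s1→{s1}; now {s1}.
Read 'a': s1→{s1, s3}; now {s1, s3}.
State s4 is not in {s1, s3}.

No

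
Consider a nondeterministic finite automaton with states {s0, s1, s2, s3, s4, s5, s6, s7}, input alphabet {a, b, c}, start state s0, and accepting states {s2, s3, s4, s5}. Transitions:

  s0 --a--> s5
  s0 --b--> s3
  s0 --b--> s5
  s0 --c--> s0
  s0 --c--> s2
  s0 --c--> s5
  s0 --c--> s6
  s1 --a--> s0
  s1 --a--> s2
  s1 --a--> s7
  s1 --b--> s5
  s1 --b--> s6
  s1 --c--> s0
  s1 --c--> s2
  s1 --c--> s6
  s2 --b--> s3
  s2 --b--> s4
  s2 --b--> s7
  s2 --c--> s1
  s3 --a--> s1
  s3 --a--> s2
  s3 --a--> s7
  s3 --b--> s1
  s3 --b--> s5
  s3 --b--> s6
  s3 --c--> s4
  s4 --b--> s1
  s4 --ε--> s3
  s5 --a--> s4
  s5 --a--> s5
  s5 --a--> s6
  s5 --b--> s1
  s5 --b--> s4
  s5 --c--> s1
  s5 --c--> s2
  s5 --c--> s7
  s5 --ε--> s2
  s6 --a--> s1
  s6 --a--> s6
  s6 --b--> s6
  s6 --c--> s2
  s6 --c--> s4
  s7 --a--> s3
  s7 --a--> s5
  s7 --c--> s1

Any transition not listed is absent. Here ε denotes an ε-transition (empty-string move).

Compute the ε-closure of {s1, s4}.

{s1, s3, s4}

Begin with {s1, s4}.
ε-move s4 → s3; add s3.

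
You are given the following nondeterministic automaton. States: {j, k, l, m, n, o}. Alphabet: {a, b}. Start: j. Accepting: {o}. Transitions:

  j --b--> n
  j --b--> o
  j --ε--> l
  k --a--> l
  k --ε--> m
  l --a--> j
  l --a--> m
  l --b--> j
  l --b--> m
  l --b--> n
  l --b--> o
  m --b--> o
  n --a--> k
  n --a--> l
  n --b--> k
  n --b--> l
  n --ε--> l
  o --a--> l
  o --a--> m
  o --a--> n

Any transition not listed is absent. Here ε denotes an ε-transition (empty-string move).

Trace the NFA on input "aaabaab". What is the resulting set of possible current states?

Start: ε-closure({j}) = {j, l}.
Read 'a': {j, l} → {j, l, m}.
Read 'a': {j, l, m} → {j, l, m}.
Read 'a': {j, l, m} → {j, l, m}.
Read 'b': {j, l, m} → {j, l, m, n, o}.
Read 'a': {j, l, m, n, o} → {j, k, l, m, n}.
Read 'a': {j, k, l, m, n} → {j, k, l, m}.
Read 'b': {j, k, l, m} → {j, l, m, n, o}.

{j, l, m, n, o}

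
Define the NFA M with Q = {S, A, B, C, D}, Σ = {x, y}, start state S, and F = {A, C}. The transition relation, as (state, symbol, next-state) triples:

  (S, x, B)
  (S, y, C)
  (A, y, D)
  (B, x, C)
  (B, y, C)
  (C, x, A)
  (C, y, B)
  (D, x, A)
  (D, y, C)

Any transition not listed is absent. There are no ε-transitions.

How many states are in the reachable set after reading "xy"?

1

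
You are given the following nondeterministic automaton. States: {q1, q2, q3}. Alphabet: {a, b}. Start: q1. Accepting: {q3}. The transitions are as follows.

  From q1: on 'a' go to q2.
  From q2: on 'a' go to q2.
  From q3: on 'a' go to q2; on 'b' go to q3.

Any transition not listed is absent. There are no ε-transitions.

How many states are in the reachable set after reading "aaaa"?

1

Start in {q1}.
Read 'a': {q1} → {q2}.
Read 'a': {q2} → {q2}.
Read 'a': {q2} → {q2}.
Read 'a': {q2} → {q2}.
That set has 1 state.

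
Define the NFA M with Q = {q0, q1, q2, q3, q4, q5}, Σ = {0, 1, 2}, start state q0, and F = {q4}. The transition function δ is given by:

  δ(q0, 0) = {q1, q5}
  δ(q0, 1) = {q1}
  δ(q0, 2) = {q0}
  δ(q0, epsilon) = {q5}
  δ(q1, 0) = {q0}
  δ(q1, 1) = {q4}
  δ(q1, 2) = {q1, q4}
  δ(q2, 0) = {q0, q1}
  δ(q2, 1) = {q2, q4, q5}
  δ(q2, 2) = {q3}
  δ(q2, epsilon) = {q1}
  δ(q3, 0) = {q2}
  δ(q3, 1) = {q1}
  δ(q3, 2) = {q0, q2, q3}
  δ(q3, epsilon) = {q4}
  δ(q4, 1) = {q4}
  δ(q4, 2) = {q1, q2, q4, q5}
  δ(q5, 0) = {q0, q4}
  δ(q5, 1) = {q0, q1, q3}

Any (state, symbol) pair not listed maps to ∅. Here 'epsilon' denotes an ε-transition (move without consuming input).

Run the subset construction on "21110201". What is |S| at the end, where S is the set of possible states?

6

Start: ε-closure({q0}) = {q0, q5}.
Read '2': q0→{q0}, q5→∅; union {q0}; ε-closure = {q0, q5}.
Read '1': q0→{q1}, q5→{q0, q1, q3}; union {q0, q1, q3}; ε-closure = {q0, q1, q3, q4, q5}.
Read '1': q0→{q1}, q1→{q4}, q3→{q1}, q4→{q4}, q5→{q0, q1, q3}; union {q0, q1, q3, q4}; ε-closure = {q0, q1, q3, q4, q5}.
Read '1': q0→{q1}, q1→{q4}, q3→{q1}, q4→{q4}, q5→{q0, q1, q3}; union {q0, q1, q3, q4}; ε-closure = {q0, q1, q3, q4, q5}.
Read '0': q0→{q1, q5}, q1→{q0}, q3→{q2}, q4→∅, q5→{q0, q4}; now {q0, q1, q2, q4, q5}.
Read '2': q0→{q0}, q1→{q1, q4}, q2→{q3}, q4→{q1, q2, q4, q5}, q5→∅; now {q0, q1, q2, q3, q4, q5}.
Read '0': q0→{q1, q5}, q1→{q0}, q2→{q0, q1}, q3→{q2}, q4→∅, q5→{q0, q4}; now {q0, q1, q2, q4, q5}.
Read '1': q0→{q1}, q1→{q4}, q2→{q2, q4, q5}, q4→{q4}, q5→{q0, q1, q3}; now {q0, q1, q2, q3, q4, q5}.
That set has 6 states.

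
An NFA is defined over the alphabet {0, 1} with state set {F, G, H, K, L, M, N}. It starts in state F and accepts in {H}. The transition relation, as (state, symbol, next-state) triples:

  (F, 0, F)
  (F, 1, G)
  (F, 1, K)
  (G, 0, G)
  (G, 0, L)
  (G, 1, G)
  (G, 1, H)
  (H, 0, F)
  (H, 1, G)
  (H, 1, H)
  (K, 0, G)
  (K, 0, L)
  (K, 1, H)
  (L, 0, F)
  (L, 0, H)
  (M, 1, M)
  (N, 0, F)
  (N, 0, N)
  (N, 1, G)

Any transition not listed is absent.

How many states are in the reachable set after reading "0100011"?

Start in {F}.
Read '0': F→{F}; now {F}.
Read '1': F→{G, K}; now {G, K}.
Read '0': G→{G, L}, K→{G, L}; now {G, L}.
Read '0': G→{G, L}, L→{F, H}; now {F, G, H, L}.
Read '0': F→{F}, G→{G, L}, H→{F}, L→{F, H}; now {F, G, H, L}.
Read '1': F→{G, K}, G→{G, H}, H→{G, H}, L→∅; now {G, H, K}.
Read '1': G→{G, H}, H→{G, H}, K→{H}; now {G, H}.
That set has 2 states.

2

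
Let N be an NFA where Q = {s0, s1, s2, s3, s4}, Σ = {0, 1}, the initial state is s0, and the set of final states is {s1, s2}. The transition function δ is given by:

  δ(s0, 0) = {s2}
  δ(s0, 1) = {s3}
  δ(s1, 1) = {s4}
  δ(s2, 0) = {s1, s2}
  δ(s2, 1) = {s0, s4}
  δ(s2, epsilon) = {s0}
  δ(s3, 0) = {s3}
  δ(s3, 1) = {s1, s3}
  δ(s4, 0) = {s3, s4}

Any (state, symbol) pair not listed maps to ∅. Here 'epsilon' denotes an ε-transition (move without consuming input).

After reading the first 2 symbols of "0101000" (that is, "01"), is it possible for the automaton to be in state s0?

Start in {s0}.
Read '0': s0→{s2}; union {s2}; ε-closure = {s0, s2}.
Read '1': s0→{s3}, s2→{s0, s4}; now {s0, s3, s4}.
State s0 is in {s0, s3, s4}.

Yes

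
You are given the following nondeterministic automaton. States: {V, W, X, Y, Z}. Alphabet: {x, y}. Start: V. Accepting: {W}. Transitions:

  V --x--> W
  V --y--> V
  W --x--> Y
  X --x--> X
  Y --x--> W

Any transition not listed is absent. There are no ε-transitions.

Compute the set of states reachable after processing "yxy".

∅

Start in {V}.
Read 'y': V→{V}; now {V}.
Read 'x': V→{W}; now {W}.
Read 'y': W→∅; now ∅.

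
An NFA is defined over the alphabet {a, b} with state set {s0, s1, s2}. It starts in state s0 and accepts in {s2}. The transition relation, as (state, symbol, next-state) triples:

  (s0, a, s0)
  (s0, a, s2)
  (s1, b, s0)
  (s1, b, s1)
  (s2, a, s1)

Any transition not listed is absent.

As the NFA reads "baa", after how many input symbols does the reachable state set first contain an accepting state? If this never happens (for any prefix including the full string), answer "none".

Start in {s0}.
Read 'b': {s0} → ∅.
The set is empty and remains empty for the remaining 2 symbols.
No reachable set along the way intersects F.

none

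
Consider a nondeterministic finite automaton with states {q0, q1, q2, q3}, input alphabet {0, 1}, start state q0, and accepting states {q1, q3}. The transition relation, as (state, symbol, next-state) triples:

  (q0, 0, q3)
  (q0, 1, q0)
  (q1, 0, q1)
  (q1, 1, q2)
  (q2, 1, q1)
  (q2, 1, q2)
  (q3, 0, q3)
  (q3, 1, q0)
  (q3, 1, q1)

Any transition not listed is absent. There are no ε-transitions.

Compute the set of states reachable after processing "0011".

Start in {q0}.
Read '0': {q0} → {q3}.
Read '0': {q3} → {q3}.
Read '1': {q3} → {q0, q1}.
Read '1': {q0, q1} → {q0, q2}.

{q0, q2}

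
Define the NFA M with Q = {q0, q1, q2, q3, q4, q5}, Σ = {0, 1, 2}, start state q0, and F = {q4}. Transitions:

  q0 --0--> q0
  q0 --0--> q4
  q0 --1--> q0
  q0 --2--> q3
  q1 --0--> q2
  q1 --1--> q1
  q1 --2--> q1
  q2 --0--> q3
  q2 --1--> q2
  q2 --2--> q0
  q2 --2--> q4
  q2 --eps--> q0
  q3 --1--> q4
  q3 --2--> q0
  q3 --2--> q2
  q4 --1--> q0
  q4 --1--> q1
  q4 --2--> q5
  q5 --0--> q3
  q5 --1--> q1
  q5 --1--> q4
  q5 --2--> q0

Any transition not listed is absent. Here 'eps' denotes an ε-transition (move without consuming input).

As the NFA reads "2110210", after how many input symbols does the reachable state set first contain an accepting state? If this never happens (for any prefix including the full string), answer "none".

2

Start in {q0}.
Read '2': {q0} → {q3}.
Read '1': {q3} → {q4}.
None of the earlier sets intersect F, but {q4} does.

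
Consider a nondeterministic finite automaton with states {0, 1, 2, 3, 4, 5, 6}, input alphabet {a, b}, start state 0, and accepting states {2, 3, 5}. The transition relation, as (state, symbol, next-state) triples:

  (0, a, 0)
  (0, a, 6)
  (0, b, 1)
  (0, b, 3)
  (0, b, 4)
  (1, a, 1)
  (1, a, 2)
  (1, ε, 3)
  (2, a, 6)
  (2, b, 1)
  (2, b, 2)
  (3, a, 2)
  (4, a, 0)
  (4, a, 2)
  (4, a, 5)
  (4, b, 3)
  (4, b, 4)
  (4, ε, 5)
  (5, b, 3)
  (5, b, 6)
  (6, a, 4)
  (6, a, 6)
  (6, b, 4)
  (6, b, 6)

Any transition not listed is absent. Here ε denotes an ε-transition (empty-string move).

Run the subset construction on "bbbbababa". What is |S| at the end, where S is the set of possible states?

7

Start in {0}.
Read 'b': {0} → {1, 3, 4, 5}.
Read 'b': {1, 3, 4, 5} → {3, 4, 5, 6}.
Read 'b': {3, 4, 5, 6} → {3, 4, 5, 6}.
Read 'b': {3, 4, 5, 6} → {3, 4, 5, 6}.
Read 'a': {3, 4, 5, 6} → {0, 2, 4, 5, 6}.
Read 'b': {0, 2, 4, 5, 6} → {1, 2, 3, 4, 5, 6}.
Read 'a': {1, 2, 3, 4, 5, 6} → {0, 1, 2, 3, 4, 5, 6}.
Read 'b': {0, 1, 2, 3, 4, 5, 6} → {1, 2, 3, 4, 5, 6}.
Read 'a': {1, 2, 3, 4, 5, 6} → {0, 1, 2, 3, 4, 5, 6}.
That set has 7 states.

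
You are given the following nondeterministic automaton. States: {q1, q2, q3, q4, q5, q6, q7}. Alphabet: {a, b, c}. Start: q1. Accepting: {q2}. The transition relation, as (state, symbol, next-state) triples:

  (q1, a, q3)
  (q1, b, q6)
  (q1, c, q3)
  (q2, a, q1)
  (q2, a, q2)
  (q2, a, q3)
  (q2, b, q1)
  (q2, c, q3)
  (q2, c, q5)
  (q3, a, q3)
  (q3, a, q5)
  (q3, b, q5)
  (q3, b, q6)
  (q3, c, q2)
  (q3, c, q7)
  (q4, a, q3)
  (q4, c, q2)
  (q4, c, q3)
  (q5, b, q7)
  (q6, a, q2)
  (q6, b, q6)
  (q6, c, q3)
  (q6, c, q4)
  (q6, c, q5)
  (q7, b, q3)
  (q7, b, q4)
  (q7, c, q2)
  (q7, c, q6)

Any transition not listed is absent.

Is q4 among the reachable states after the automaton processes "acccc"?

No

Start in {q1}.
Read 'a': q1→{q3}; now {q3}.
Read 'c': q3→{q2, q7}; now {q2, q7}.
Read 'c': q2→{q3, q5}, q7→{q2, q6}; now {q2, q3, q5, q6}.
Read 'c': q2→{q3, q5}, q3→{q2, q7}, q5→∅, q6→{q3, q4, q5}; now {q2, q3, q4, q5, q7}.
Read 'c': q2→{q3, q5}, q3→{q2, q7}, q4→{q2, q3}, q5→∅, q7→{q2, q6}; now {q2, q3, q5, q6, q7}.
State q4 is not in {q2, q3, q5, q6, q7}.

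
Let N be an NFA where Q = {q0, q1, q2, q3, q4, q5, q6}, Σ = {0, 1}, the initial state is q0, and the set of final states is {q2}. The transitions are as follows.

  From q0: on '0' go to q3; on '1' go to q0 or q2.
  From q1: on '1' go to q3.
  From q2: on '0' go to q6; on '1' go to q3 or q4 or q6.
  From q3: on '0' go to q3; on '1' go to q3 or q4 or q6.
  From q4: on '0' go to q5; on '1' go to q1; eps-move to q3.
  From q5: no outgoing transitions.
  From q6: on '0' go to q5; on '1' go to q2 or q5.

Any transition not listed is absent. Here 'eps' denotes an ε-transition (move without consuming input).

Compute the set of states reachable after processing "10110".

Start in {q0}.
Read '1': {q0} → {q0, q2}.
Read '0': {q0, q2} → {q3, q6}.
Read '1': {q3, q6} → {q2, q3, q4, q5, q6}.
Read '1': {q2, q3, q4, q5, q6} → {q1, q2, q3, q4, q5, q6}.
Read '0': {q1, q2, q3, q4, q5, q6} → {q3, q5, q6}.

{q3, q5, q6}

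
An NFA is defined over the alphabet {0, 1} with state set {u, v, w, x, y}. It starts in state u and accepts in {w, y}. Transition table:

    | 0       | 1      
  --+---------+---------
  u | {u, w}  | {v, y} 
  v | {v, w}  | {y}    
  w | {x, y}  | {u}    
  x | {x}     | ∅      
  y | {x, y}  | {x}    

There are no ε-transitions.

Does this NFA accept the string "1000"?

Start in {u}.
Read '1': u→{v, y}; now {v, y}.
Read '0': v→{v, w}, y→{x, y}; now {v, w, x, y}.
Read '0': v→{v, w}, w→{x, y}, x→{x}, y→{x, y}; now {v, w, x, y}.
Read '0': v→{v, w}, w→{x, y}, x→{x}, y→{x, y}; now {v, w, x, y}.
The final set {v, w, x, y} contains the accepting states w, y.

Yes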